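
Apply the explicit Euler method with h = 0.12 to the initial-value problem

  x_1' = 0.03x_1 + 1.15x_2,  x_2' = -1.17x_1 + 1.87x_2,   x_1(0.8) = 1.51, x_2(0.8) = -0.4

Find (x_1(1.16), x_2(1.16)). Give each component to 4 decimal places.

Euler on (x_1,x_2): x_1_{n+1} = x_1_n + h·x_1', x_2_{n+1} = x_2_n + h·x_2'.
0.800000: (1.510000, -0.400000); f=(-0.414700, -2.514700) → (1.460236, -0.701764)
0.920000: (1.460236, -0.701764); f=(-0.763222, -3.020775) → (1.368649, -1.064257)
1.040000: (1.368649, -1.064257); f=(-1.182836, -3.591480) → (1.226709, -1.495235)
(x_1(1.16), x_2(1.16)) ≈ (1.2267, -1.4952)

1.2267, -1.4952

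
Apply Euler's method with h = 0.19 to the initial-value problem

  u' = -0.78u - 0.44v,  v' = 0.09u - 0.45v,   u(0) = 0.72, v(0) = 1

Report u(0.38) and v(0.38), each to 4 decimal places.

Euler on (u,v): u_{n+1} = u_n + h·u', v_{n+1} = v_n + h·v'.
0.000000: (0.720000, 1.000000); f=(-1.001600, -0.385200) → (0.529696, 0.926812)
0.190000: (0.529696, 0.926812); f=(-0.820960, -0.369393) → (0.373714, 0.856627)
(u(0.38), v(0.38)) ≈ (0.3737, 0.8566)

0.3737, 0.8566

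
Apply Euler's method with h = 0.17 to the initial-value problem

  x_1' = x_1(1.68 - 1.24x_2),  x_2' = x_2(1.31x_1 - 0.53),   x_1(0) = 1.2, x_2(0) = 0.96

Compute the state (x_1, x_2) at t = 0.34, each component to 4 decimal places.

Euler on (x_1,x_2): x_1_{n+1} = x_1_n + h·x_1', x_2_{n+1} = x_2_n + h·x_2'.
0.000000: (1.200000, 0.960000); f=(0.587520, 1.000320) → (1.299878, 1.130054)
0.170000: (1.299878, 1.130054); f=(0.362318, 1.325374) → (1.361473, 1.355368)
(x_1(0.34), x_2(0.34)) ≈ (1.3615, 1.3554)

1.3615, 1.3554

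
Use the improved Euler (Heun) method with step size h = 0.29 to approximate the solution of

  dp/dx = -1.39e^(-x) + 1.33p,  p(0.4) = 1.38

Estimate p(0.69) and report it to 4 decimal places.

1.7266

Heun: k1 = f(x_n, p_n); k2 = f(x_n + h, p_n + h·k1); p_{n+1} = p_n + (h/2)·(k1 + k2).
x=0.400000, p=1.380000:
  k1 = f(0.400000, 1.380000) = 0.903655
  k2 = f(0.690000, 1.642060) = 1.486749
  p ← 1.380000 + (0.29/2)·(0.903655 + 1.486749) = 1.726609
p(0.69) ≈ 1.7266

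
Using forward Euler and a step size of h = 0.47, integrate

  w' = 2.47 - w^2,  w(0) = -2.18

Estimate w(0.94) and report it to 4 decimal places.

-7.0645

Euler: w_{n+1} = w_n + h·f(x_n, w_n).
x=0.000000, w=-2.180000: f=-2.282400 → w ← -2.180000 + 0.47·(-2.282400) = -3.252728
x=0.470000, w=-3.252728: f=-8.110239 → w ← -3.252728 + 0.47·(-8.110239) = -7.064541
w(0.94) ≈ -7.0645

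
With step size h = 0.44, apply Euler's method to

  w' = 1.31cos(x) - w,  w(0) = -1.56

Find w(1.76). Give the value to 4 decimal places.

Euler: w_{n+1} = w_n + h·f(x_n, w_n).
x=0.000000, w=-1.560000: f=2.870000 → w ← -1.560000 + 0.44·2.870000 = -0.297200
x=0.440000, w=-0.297200: f=1.482425 → w ← -0.297200 + 0.44·1.482425 = 0.355067
x=0.880000, w=0.355067: f=0.479601 → w ← 0.355067 + 0.44·0.479601 = 0.566091
x=1.320000, w=0.566091: f=-0.240982 → w ← 0.566091 + 0.44·(-0.240982) = 0.460059
w(1.76) ≈ 0.4601

0.4601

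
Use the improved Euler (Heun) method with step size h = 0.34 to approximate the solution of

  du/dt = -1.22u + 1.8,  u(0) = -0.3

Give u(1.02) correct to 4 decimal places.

Heun: k1 = f(t_n, u_n); k2 = f(t_n + h, u_n + h·k1); u_{n+1} = u_n + (h/2)·(k1 + k2).
t=0.000000, u=-0.300000:
  k1 = f(0.000000, -0.300000) = 2.166000
  k2 = f(0.340000, 0.436440) = 1.267543
  u ← -0.300000 + (0.34/2)·(2.166000 + 1.267543) = 0.283702
t=0.340000, u=0.283702:
  k1 = f(0.340000, 0.283702) = 1.453883
  k2 = f(0.680000, 0.778023) = 0.850812
  u ← 0.283702 + (0.34/2)·(1.453883 + 0.850812) = 0.675501
t=0.680000, u=0.675501:
  k1 = f(0.680000, 0.675501) = 0.975889
  k2 = f(1.020000, 1.007303) = 0.571090
  u ← 0.675501 + (0.34/2)·(0.975889 + 0.571090) = 0.938487
u(1.02) ≈ 0.9385

0.9385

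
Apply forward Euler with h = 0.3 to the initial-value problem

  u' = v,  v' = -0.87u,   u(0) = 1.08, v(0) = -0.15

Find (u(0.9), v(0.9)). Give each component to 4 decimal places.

Euler on (u,v): u_{n+1} = u_n + h·u', v_{n+1} = v_n + h·v'.
0.000000: (1.080000, -0.150000); f=(-0.150000, -0.939600) → (1.035000, -0.431880)
0.300000: (1.035000, -0.431880); f=(-0.431880, -0.900450) → (0.905436, -0.702015)
0.600000: (0.905436, -0.702015); f=(-0.702015, -0.787729) → (0.694832, -0.938334)
(u(0.9), v(0.9)) ≈ (0.6948, -0.9383)

0.6948, -0.9383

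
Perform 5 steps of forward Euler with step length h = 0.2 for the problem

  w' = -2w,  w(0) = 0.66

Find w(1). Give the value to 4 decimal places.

0.0513

Euler: w_{n+1} = w_n + h·f(t_n, w_n).
t=0.000000, w=0.660000: f=-1.320000 → w ← 0.660000 + 0.2·(-1.320000) = 0.396000
t=0.200000, w=0.396000: f=-0.792000 → w ← 0.396000 + 0.2·(-0.792000) = 0.237600
t=0.400000, w=0.237600: f=-0.475200 → w ← 0.237600 + 0.2·(-0.475200) = 0.142560
t=0.600000, w=0.142560: f=-0.285120 → w ← 0.142560 + 0.2·(-0.285120) = 0.085536
t=0.800000, w=0.085536: f=-0.171072 → w ← 0.085536 + 0.2·(-0.171072) = 0.051322
w(1) ≈ 0.0513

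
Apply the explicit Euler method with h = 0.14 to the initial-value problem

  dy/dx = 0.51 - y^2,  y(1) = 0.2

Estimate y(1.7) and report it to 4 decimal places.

0.4795

Euler: y_{n+1} = y_n + h·f(x_n, y_n).
x=1.000000, y=0.200000: f=0.470000 → y ← 0.200000 + 0.14·0.470000 = 0.265800
x=1.140000, y=0.265800: f=0.439350 → y ← 0.265800 + 0.14·0.439350 = 0.327309
x=1.280000, y=0.327309: f=0.402869 → y ← 0.327309 + 0.14·0.402869 = 0.383711
x=1.420000, y=0.383711: f=0.362766 → y ← 0.383711 + 0.14·0.362766 = 0.434498
x=1.560000, y=0.434498: f=0.321212 → y ← 0.434498 + 0.14·0.321212 = 0.479468
y(1.7) ≈ 0.4795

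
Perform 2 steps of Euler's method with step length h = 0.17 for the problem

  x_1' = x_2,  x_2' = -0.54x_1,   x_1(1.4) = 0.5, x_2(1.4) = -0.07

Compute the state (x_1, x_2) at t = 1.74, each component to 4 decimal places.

Euler on (x_1,x_2): x_1_{n+1} = x_1_n + h·x_1', x_2_{n+1} = x_2_n + h·x_2'.
1.400000: (0.500000, -0.070000); f=(-0.070000, -0.270000) → (0.488100, -0.115900)
1.570000: (0.488100, -0.115900); f=(-0.115900, -0.263574) → (0.468397, -0.160708)
(x_1(1.74), x_2(1.74)) ≈ (0.4684, -0.1607)

0.4684, -0.1607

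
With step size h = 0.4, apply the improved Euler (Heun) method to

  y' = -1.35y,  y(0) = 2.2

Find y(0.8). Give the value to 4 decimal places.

0.8074

Heun: k1 = f(x_n, y_n); k2 = f(x_n + h, y_n + h·k1); y_{n+1} = y_n + (h/2)·(k1 + k2).
x=0.000000, y=2.200000:
  k1 = f(0.000000, 2.200000) = -2.970000
  k2 = f(0.400000, 1.012000) = -1.366200
  y ← 2.200000 + (0.4/2)·(-2.970000 + (-1.366200)) = 1.332760
x=0.400000, y=1.332760:
  k1 = f(0.400000, 1.332760) = -1.799226
  k2 = f(0.800000, 0.613070) = -0.827644
  y ← 1.332760 + (0.4/2)·(-1.799226 + (-0.827644)) = 0.807386
y(0.8) ≈ 0.8074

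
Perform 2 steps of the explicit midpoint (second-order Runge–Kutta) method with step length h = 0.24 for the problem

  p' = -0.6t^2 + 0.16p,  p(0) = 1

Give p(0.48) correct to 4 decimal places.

1.0588

Midpoint: k1 = f(t_n, p_n); k2 = f(t_n + h/2, p_n + (h/2)·k1); p_{n+1} = p_n + h·k2.
t=0.000000, p=1.000000:
  k1 = f(0.000000, 1.000000) = 0.160000
  k2 = f(0.120000, 1.019200) = 0.154432
  p ← 1.000000 + 0.24·0.154432 = 1.037064
t=0.240000, p=1.037064:
  k1 = f(0.240000, 1.037064) = 0.131370
  k2 = f(0.360000, 1.052828) = 0.090692
  p ← 1.037064 + 0.24·0.090692 = 1.058830
p(0.48) ≈ 1.0588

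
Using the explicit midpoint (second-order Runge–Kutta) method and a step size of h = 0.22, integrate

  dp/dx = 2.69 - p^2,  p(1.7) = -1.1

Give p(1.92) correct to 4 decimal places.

-0.7014

Midpoint: k1 = f(x_n, p_n); k2 = f(x_n + h/2, p_n + (h/2)·k1); p_{n+1} = p_n + h·k2.
x=1.700000, p=-1.100000:
  k1 = f(1.700000, -1.100000) = 1.480000
  k2 = f(1.810000, -0.937200) = 1.811656
  p ← -1.100000 + 0.22·1.811656 = -0.701436
p(1.92) ≈ -0.7014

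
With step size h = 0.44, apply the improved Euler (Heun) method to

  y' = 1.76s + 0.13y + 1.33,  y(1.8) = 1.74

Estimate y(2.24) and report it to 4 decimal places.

4.0485

Heun: k1 = f(s_n, y_n); k2 = f(s_n + h, y_n + h·k1); y_{n+1} = y_n + (h/2)·(k1 + k2).
s=1.800000, y=1.740000:
  k1 = f(1.800000, 1.740000) = 4.724200
  k2 = f(2.240000, 3.818648) = 5.768824
  y ← 1.740000 + (0.44/2)·(4.724200 + 5.768824) = 4.048465
y(2.24) ≈ 4.0485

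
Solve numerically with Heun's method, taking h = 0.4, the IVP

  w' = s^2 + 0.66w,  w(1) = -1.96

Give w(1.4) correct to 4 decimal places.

Heun: k1 = f(s_n, w_n); k2 = f(s_n + h, w_n + h·k1); w_{n+1} = w_n + (h/2)·(k1 + k2).
s=1.000000, w=-1.960000:
  k1 = f(1.000000, -1.960000) = -0.293600
  k2 = f(1.400000, -2.077440) = 0.588890
  w ← -1.960000 + (0.4/2)·(-0.293600 + 0.588890) = -1.900942
w(1.4) ≈ -1.9009

-1.9009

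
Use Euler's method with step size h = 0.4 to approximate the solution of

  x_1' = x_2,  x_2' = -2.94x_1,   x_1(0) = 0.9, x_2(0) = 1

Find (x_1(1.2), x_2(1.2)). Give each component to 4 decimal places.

Euler on (x_1,x_2): x_1_{n+1} = x_1_n + h·x_1', x_2_{n+1} = x_2_n + h·x_2'.
0.000000: (0.900000, 1.000000); f=(1.000000, -2.646000) → (1.300000, -0.058400)
0.400000: (1.300000, -0.058400); f=(-0.058400, -3.822000) → (1.276640, -1.587200)
0.800000: (1.276640, -1.587200); f=(-1.587200, -3.753322) → (0.641760, -3.088529)
(x_1(1.2), x_2(1.2)) ≈ (0.6418, -3.0885)

0.6418, -3.0885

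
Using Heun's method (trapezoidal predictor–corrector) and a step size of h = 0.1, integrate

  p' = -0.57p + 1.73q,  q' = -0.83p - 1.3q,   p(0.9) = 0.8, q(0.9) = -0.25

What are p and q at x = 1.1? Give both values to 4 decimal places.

0.6227, -0.2957

Heun on (p,q): k1 = f(x_n, state_n); k2 = f(x_n + h, state_n + h·k1); state_{n+1} = state_n + (h/2)·(k1 + k2).
0.900000: (0.800000, -0.250000)
  k1 = (-0.888500, -0.339000)
  predictor → (0.711150, -0.283900)
  k2 = (-0.896502, -0.221185)
  → (0.710750, -0.278009)
1.000000: (0.710750, -0.278009)
  k1 = (-0.886083, -0.228510)
  predictor → (0.622142, -0.300860)
  k2 = (-0.875109, -0.125259)
  → (0.622690, -0.295698)
(p(1.1), q(1.1)) ≈ (0.6227, -0.2957)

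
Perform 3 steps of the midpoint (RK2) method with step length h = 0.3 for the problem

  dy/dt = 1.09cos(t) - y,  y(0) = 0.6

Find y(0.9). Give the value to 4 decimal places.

Midpoint: k1 = f(t_n, y_n); k2 = f(t_n + h/2, y_n + (h/2)·k1); y_{n+1} = y_n + h·k2.
t=0.000000, y=0.600000:
  k1 = f(0.000000, 0.600000) = 0.490000
  k2 = f(0.150000, 0.673500) = 0.404260
  y ← 0.600000 + 0.3·0.404260 = 0.721278
t=0.300000, y=0.721278:
  k1 = f(0.300000, 0.721278) = 0.320039
  k2 = f(0.450000, 0.769284) = 0.212203
  y ← 0.721278 + 0.3·0.212203 = 0.784939
t=0.600000, y=0.784939:
  k1 = f(0.600000, 0.784939) = 0.114677
  k2 = f(0.750000, 0.802141) = -0.004600
  y ← 0.784939 + 0.3·(-0.004600) = 0.783559
y(0.9) ≈ 0.7836

0.7836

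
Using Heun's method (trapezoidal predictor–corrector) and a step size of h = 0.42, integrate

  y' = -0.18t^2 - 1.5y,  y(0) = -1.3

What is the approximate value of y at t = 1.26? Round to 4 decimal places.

Heun: k1 = f(t_n, y_n); k2 = f(t_n + h, y_n + h·k1); y_{n+1} = y_n + (h/2)·(k1 + k2).
t=0.000000, y=-1.300000:
  k1 = f(0.000000, -1.300000) = 1.950000
  k2 = f(0.420000, -0.481000) = 0.689748
  y ← -1.300000 + (0.42/2)·(1.950000 + 0.689748) = -0.745653
t=0.420000, y=-0.745653:
  k1 = f(0.420000, -0.745653) = 1.086727
  k2 = f(0.840000, -0.289227) = 0.306833
  y ← -0.745653 + (0.42/2)·(1.086727 + 0.306833) = -0.453005
t=0.840000, y=-0.453005:
  k1 = f(0.840000, -0.453005) = 0.552500
  k2 = f(1.260000, -0.220955) = 0.045665
  y ← -0.453005 + (0.42/2)·(0.552500 + 0.045665) = -0.327391
y(1.26) ≈ -0.3274

-0.3274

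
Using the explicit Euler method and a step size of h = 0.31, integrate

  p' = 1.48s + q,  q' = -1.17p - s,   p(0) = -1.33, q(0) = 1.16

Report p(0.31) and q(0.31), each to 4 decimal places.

Euler on (p,q): p_{n+1} = p_n + h·p', q_{n+1} = q_n + h·q'.
0.000000: (-1.330000, 1.160000); f=(1.160000, 1.556100) → (-0.970400, 1.642391)
(p(0.31), q(0.31)) ≈ (-0.9704, 1.6424)

-0.9704, 1.6424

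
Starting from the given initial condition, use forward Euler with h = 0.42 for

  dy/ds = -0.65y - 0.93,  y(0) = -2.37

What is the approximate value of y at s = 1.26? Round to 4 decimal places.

-1.7917

Euler: y_{n+1} = y_n + h·f(s_n, y_n).
s=0.000000, y=-2.370000: f=0.610500 → y ← -2.370000 + 0.42·0.610500 = -2.113590
s=0.420000, y=-2.113590: f=0.443833 → y ← -2.113590 + 0.42·0.443833 = -1.927180
s=0.840000, y=-1.927180: f=0.322667 → y ← -1.927180 + 0.42·0.322667 = -1.791660
y(1.26) ≈ -1.7917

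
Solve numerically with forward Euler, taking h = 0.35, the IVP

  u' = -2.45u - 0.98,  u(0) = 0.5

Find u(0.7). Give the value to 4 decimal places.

-0.3817

Euler: u_{n+1} = u_n + h·f(t_n, u_n).
t=0.000000, u=0.500000: f=-2.205000 → u ← 0.500000 + 0.35·(-2.205000) = -0.271750
t=0.350000, u=-0.271750: f=-0.314213 → u ← -0.271750 + 0.35·(-0.314213) = -0.381724
u(0.7) ≈ -0.3817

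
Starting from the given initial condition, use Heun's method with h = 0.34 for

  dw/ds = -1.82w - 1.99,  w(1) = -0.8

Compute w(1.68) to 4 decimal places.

-0.9972

Heun: k1 = f(s_n, w_n); k2 = f(s_n + h, w_n + h·k1); w_{n+1} = w_n + (h/2)·(k1 + k2).
s=1.000000, w=-0.800000:
  k1 = f(1.000000, -0.800000) = -0.534000
  k2 = f(1.340000, -0.981560) = -0.203561
  w ← -0.800000 + (0.34/2)·(-0.534000 + (-0.203561)) = -0.925385
s=1.340000, w=-0.925385:
  k1 = f(1.340000, -0.925385) = -0.305799
  k2 = f(1.680000, -1.029357) = -0.116570
  w ← -0.925385 + (0.34/2)·(-0.305799 + (-0.116570)) = -0.997188
w(1.68) ≈ -0.9972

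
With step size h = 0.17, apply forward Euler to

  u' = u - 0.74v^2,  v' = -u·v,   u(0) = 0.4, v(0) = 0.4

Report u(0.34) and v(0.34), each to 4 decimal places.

0.5065, 0.3444

Euler on (u,v): u_{n+1} = u_n + h·u', v_{n+1} = v_n + h·v'.
0.000000: (0.400000, 0.400000); f=(0.281600, -0.160000) → (0.447872, 0.372800)
0.170000: (0.447872, 0.372800); f=(0.345027, -0.166967) → (0.506527, 0.344416)
(u(0.34), v(0.34)) ≈ (0.5065, 0.3444)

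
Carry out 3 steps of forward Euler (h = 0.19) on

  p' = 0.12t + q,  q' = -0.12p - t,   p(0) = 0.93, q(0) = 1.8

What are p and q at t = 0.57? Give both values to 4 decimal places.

1.9486, 1.6047

Euler on (p,q): p_{n+1} = p_n + h·p', q_{n+1} = q_n + h·q'.
0.000000: (0.930000, 1.800000); f=(1.800000, -0.111600) → (1.272000, 1.778796)
0.190000: (1.272000, 1.778796); f=(1.801596, -0.342640) → (1.614303, 1.713694)
0.380000: (1.614303, 1.713694); f=(1.759294, -0.573716) → (1.948569, 1.604688)
(p(0.57), q(0.57)) ≈ (1.9486, 1.6047)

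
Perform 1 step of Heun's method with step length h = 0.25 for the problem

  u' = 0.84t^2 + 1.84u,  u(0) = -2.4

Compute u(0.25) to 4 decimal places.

Heun: k1 = f(t_n, u_n); k2 = f(t_n + h, u_n + h·k1); u_{n+1} = u_n + (h/2)·(k1 + k2).
t=0.000000, u=-2.400000:
  k1 = f(0.000000, -2.400000) = -4.416000
  k2 = f(0.250000, -3.504000) = -6.394860
  u ← -2.400000 + (0.25/2)·(-4.416000 + (-6.394860)) = -3.751358
u(0.25) ≈ -3.7514

-3.7514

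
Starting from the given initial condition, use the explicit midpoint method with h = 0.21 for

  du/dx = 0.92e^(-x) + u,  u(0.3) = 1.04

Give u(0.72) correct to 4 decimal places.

Midpoint: k1 = f(x_n, u_n); k2 = f(x_n + h/2, u_n + (h/2)·k1); u_{n+1} = u_n + h·k2.
x=0.300000, u=1.040000:
  k1 = f(0.300000, 1.040000) = 1.721553
  k2 = f(0.405000, 1.220763) = 1.834382
  u ← 1.040000 + 0.21·1.834382 = 1.425220
x=0.510000, u=1.425220:
  k1 = f(0.510000, 1.425220) = 1.977676
  k2 = f(0.615000, 1.632876) = 2.130266
  u ← 1.425220 + 0.21·2.130266 = 1.872576
u(0.72) ≈ 1.8726

1.8726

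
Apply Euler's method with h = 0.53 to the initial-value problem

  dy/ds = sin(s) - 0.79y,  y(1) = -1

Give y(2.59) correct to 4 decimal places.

Euler: y_{n+1} = y_n + h·f(s_n, y_n).
s=1.000000, y=-1.000000: f=1.631471 → y ← -1.000000 + 0.53·1.631471 = -0.135320
s=1.530000, y=-0.135320: f=1.106071 → y ← -0.135320 + 0.53·1.106071 = 0.450897
s=2.060000, y=0.450897: f=0.526499 → y ← 0.450897 + 0.53·0.526499 = 0.729941
y(2.59) ≈ 0.7299

0.7299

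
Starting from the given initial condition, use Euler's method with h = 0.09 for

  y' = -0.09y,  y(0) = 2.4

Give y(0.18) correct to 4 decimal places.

Euler: y_{n+1} = y_n + h·f(x_n, y_n).
x=0.000000, y=2.400000: f=-0.216000 → y ← 2.400000 + 0.09·(-0.216000) = 2.380560
x=0.090000, y=2.380560: f=-0.214250 → y ← 2.380560 + 0.09·(-0.214250) = 2.361277
y(0.18) ≈ 2.3613

2.3613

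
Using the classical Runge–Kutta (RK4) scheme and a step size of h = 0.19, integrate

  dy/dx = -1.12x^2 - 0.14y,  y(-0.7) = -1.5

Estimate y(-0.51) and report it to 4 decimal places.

RK4: k1 = f(x_n, y_n); k2 = f(x_n + h/2, y_n + (h/2)·k1); k3 = f(x_n + h/2, y_n + (h/2)·k2); k4 = f(x_n + h, y_n + h·k3); y_{n+1} = y_n + (h/6)·(k1 + 2k2 + 2k3 + k4).
x=-0.700000, y=-1.500000:
  k1 = f(-0.700000, -1.500000) = -0.338800
  k2 = f(-0.605000, -1.532186) = -0.195442
  k3 = f(-0.605000, -1.518567) = -0.197349
  k4 = f(-0.510000, -1.537496) = -0.076063
  y ← -1.500000 + (0.19/6)·(k1 + 2k2 + 2k3 + k4) = -1.538014
y(-0.51) ≈ -1.5380

-1.5380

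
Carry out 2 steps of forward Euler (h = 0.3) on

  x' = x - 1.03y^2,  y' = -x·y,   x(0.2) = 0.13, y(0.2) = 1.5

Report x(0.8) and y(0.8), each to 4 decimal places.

Euler on (x,y): x_{n+1} = x_n + h·x', y_{n+1} = y_n + h·y'.
0.200000: (0.130000, 1.500000); f=(-2.187500, -0.195000) → (-0.526250, 1.441500)
0.500000: (-0.526250, 1.441500); f=(-2.666510, 0.758589) → (-1.326203, 1.669077)
(x(0.8), y(0.8)) ≈ (-1.3262, 1.6691)

-1.3262, 1.6691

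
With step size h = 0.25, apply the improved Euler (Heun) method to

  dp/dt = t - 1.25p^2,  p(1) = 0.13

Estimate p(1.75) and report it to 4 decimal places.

Heun: k1 = f(t_n, p_n); k2 = f(t_n + h, p_n + h·k1); p_{n+1} = p_n + (h/2)·(k1 + k2).
t=1.000000, p=0.130000:
  k1 = f(1.000000, 0.130000) = 0.978875
  k2 = f(1.250000, 0.374719) = 1.074482
  p ← 0.130000 + (0.25/2)·(0.978875 + 1.074482) = 0.386670
t=1.250000, p=0.386670:
  k1 = f(1.250000, 0.386670) = 1.063108
  k2 = f(1.500000, 0.652447) = 0.967892
  p ← 0.386670 + (0.25/2)·(1.063108 + 0.967892) = 0.640545
t=1.500000, p=0.640545:
  k1 = f(1.500000, 0.640545) = 0.987128
  k2 = f(1.750000, 0.887327) = 0.765814
  p ← 0.640545 + (0.25/2)·(0.987128 + 0.765814) = 0.859662
p(1.75) ≈ 0.8597

0.8597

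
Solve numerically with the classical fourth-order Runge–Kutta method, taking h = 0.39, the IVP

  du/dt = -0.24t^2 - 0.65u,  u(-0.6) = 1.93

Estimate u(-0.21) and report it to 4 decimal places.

1.4838

RK4: k1 = f(t_n, u_n); k2 = f(t_n + h/2, u_n + (h/2)·k1); k3 = f(t_n + h/2, u_n + (h/2)·k2); k4 = f(t_n + h, u_n + h·k3); u_{n+1} = u_n + (h/6)·(k1 + 2k2 + 2k3 + k4).
t=-0.600000, u=1.930000:
  k1 = f(-0.600000, 1.930000) = -1.340900
  k2 = f(-0.405000, 1.668524) = -1.123907
  k3 = f(-0.405000, 1.710838) = -1.151411
  k4 = f(-0.210000, 1.480950) = -0.973201
  u ← 1.930000 + (0.39/6)·(k1 + 2k2 + 2k3 + k4) = 1.483792
u(-0.21) ≈ 1.4838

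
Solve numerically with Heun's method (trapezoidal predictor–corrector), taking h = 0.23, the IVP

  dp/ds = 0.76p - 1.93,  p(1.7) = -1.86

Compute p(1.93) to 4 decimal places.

Heun: k1 = f(s_n, p_n); k2 = f(s_n + h, p_n + h·k1); p_{n+1} = p_n + (h/2)·(k1 + k2).
s=1.700000, p=-1.860000:
  k1 = f(1.700000, -1.860000) = -3.343600
  k2 = f(1.930000, -2.629028) = -3.928061
  p ← -1.860000 + (0.23/2)·(-3.343600 + (-3.928061)) = -2.696241
p(1.93) ≈ -2.6962

-2.6962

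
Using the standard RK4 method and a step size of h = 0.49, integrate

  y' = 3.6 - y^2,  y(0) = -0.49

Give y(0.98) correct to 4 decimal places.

1.6855

RK4: k1 = f(t_n, y_n); k2 = f(t_n + h/2, y_n + (h/2)·k1); k3 = f(t_n + h/2, y_n + (h/2)·k2); k4 = f(t_n + h, y_n + h·k3); y_{n+1} = y_n + (h/6)·(k1 + 2k2 + 2k3 + k4).
t=0.000000, y=-0.490000:
  k1 = f(0.000000, -0.490000) = 3.359900
  k2 = f(0.245000, 0.333176) = 3.488994
  k3 = f(0.245000, 0.364804) = 3.466918
  k4 = f(0.490000, 1.208790) = 2.138827
  y ← -0.490000 + (0.49/6)·(k1 + 2k2 + 2k3 + k4) = 1.095195
t=0.490000, y=1.095195:
  k1 = f(0.490000, 1.095195) = 2.400548
  k2 = f(0.735000, 1.683329) = 0.766403
  k3 = f(0.735000, 1.282964) = 1.954004
  k4 = f(0.980000, 2.052657) = -0.613401
  y ← 1.095195 + (0.49/6)·(k1 + 2k2 + 2k3 + k4) = 1.685478
y(0.98) ≈ 1.6855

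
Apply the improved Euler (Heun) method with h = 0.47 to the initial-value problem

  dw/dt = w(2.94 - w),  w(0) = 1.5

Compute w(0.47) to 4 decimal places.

2.2587

Heun: k1 = f(t_n, w_n); k2 = f(t_n + h, w_n + h·k1); w_{n+1} = w_n + (h/2)·(k1 + k2).
t=0.000000, w=1.500000:
  k1 = f(0.000000, 1.500000) = 2.160000
  k2 = f(0.470000, 2.515200) = 1.068457
  w ← 1.500000 + (0.47/2)·(2.160000 + 1.068457) = 2.258687
w(0.47) ≈ 2.2587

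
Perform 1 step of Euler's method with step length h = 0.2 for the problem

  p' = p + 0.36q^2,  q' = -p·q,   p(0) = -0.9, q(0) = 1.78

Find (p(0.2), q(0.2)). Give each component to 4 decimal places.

Euler on (p,q): p_{n+1} = p_n + h·p', q_{n+1} = q_n + h·q'.
0.000000: (-0.900000, 1.780000); f=(0.240624, 1.602000) → (-0.851875, 2.100400)
(p(0.2), q(0.2)) ≈ (-0.8519, 2.1004)

-0.8519, 2.1004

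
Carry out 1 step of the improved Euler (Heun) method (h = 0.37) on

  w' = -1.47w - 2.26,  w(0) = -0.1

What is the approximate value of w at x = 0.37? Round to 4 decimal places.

Heun: k1 = f(x_n, w_n); k2 = f(x_n + h, w_n + h·k1); w_{n+1} = w_n + (h/2)·(k1 + k2).
x=0.000000, w=-0.100000:
  k1 = f(0.000000, -0.100000) = -2.113000
  k2 = f(0.370000, -0.881810) = -0.963739
  w ← -0.100000 + (0.37/2)·(-2.113000 + (-0.963739)) = -0.669197
w(0.37) ≈ -0.6692

-0.6692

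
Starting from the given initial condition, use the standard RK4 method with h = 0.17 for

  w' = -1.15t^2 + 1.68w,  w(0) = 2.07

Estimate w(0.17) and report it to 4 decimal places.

RK4: k1 = f(t_n, w_n); k2 = f(t_n + h/2, w_n + (h/2)·k1); k3 = f(t_n + h/2, w_n + (h/2)·k2); k4 = f(t_n + h, w_n + h·k3); w_{n+1} = w_n + (h/6)·(k1 + 2k2 + 2k3 + k4).
t=0.000000, w=2.070000:
  k1 = f(0.000000, 2.070000) = 3.477600
  k2 = f(0.085000, 2.365596) = 3.965893
  k3 = f(0.085000, 2.407101) = 4.035621
  k4 = f(0.170000, 2.756056) = 4.596938
  w ← 2.070000 + (0.17/6)·(k1 + 2k2 + 2k3 + k4) = 2.752198
w(0.17) ≈ 2.7522

2.7522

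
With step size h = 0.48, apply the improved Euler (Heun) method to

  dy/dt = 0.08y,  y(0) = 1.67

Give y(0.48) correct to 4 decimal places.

Heun: k1 = f(t_n, y_n); k2 = f(t_n + h, y_n + h·k1); y_{n+1} = y_n + (h/2)·(k1 + k2).
t=0.000000, y=1.670000:
  k1 = f(0.000000, 1.670000) = 0.133600
  k2 = f(0.480000, 1.734128) = 0.138730
  y ← 1.670000 + (0.48/2)·(0.133600 + 0.138730) = 1.735359
y(0.48) ≈ 1.7354

1.7354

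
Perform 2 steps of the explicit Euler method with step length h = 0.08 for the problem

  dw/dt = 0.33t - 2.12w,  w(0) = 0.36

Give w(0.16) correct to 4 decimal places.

0.2504

Euler: w_{n+1} = w_n + h·f(t_n, w_n).
t=0.000000, w=0.360000: f=-0.763200 → w ← 0.360000 + 0.08·(-0.763200) = 0.298944
t=0.080000, w=0.298944: f=-0.607361 → w ← 0.298944 + 0.08·(-0.607361) = 0.250355
w(0.16) ≈ 0.2504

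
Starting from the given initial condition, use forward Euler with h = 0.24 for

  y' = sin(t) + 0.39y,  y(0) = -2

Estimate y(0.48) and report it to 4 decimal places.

-2.3349

Euler: y_{n+1} = y_n + h·f(t_n, y_n).
t=0.000000, y=-2.000000: f=-0.780000 → y ← -2.000000 + 0.24·(-0.780000) = -2.187200
t=0.240000, y=-2.187200: f=-0.615305 → y ← -2.187200 + 0.24·(-0.615305) = -2.334873
y(0.48) ≈ -2.3349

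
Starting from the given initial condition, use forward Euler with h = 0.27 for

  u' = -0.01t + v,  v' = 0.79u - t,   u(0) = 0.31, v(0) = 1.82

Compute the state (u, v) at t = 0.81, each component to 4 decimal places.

1.8442, 2.1178

Euler on (u,v): u_{n+1} = u_n + h·u', v_{n+1} = v_n + h·v'.
0.000000: (0.310000, 1.820000); f=(1.820000, 0.244900) → (0.801400, 1.886123)
0.270000: (0.801400, 1.886123); f=(1.883423, 0.363106) → (1.309924, 1.984162)
0.540000: (1.309924, 1.984162); f=(1.978762, 0.494840) → (1.844190, 2.117768)
(u(0.81), v(0.81)) ≈ (1.8442, 2.1178)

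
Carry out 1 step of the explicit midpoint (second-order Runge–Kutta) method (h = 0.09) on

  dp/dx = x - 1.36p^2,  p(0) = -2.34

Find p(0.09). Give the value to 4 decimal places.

-3.2119

Midpoint: k1 = f(x_n, p_n); k2 = f(x_n + h/2, p_n + (h/2)·k1); p_{n+1} = p_n + h·k2.
x=0.000000, p=-2.340000:
  k1 = f(0.000000, -2.340000) = -7.446816
  k2 = f(0.045000, -2.675107) = -9.687427
  p ← -2.340000 + 0.09·(-9.687427) = -3.211868
p(0.09) ≈ -3.2119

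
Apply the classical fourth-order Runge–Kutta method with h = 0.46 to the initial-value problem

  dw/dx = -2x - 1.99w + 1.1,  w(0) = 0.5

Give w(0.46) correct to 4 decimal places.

0.3696

RK4: k1 = f(x_n, w_n); k2 = f(x_n + h/2, w_n + (h/2)·k1); k3 = f(x_n + h/2, w_n + (h/2)·k2); k4 = f(x_n + h, w_n + h·k3); w_{n+1} = w_n + (h/6)·(k1 + 2k2 + 2k3 + k4).
x=0.000000, w=0.500000:
  k1 = f(0.000000, 0.500000) = 0.105000
  k2 = f(0.230000, 0.524150) = -0.403058
  k3 = f(0.230000, 0.407297) = -0.170520
  k4 = f(0.460000, 0.421561) = -0.658906
  w ← 0.500000 + (0.46/6)·(k1 + 2k2 + 2k3 + k4) = 0.369585
w(0.46) ≈ 0.3696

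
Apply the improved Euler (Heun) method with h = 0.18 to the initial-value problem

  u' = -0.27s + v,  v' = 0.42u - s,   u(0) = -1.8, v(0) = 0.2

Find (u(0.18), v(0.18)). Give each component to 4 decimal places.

Heun on (u,v): k1 = f(s_n, state_n); k2 = f(s_n + h, state_n + h·k1); state_{n+1} = state_n + (h/2)·(k1 + k2).
0.000000: (-1.800000, 0.200000)
  k1 = (0.200000, -0.756000)
  predictor → (-1.764000, 0.063920)
  k2 = (0.015320, -0.920880)
  → (-1.780621, 0.049081)
(u(0.18), v(0.18)) ≈ (-1.7806, 0.0491)

-1.7806, 0.0491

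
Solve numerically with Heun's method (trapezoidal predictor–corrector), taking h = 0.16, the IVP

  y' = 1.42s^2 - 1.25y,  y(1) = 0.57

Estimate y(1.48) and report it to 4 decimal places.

Heun: k1 = f(s_n, y_n); k2 = f(s_n + h, y_n + h·k1); y_{n+1} = y_n + (h/2)·(k1 + k2).
s=1.000000, y=0.570000:
  k1 = f(1.000000, 0.570000) = 0.707500
  k2 = f(1.160000, 0.683200) = 1.056752
  y ← 0.570000 + (0.16/2)·(0.707500 + 1.056752) = 0.711140
s=1.160000, y=0.711140:
  k1 = f(1.160000, 0.711140) = 1.021827
  k2 = f(1.320000, 0.874632) = 1.380917
  y ← 0.711140 + (0.16/2)·(1.021827 + 1.380917) = 0.903360
s=1.320000, y=0.903360:
  k1 = f(1.320000, 0.903360) = 1.345008
  k2 = f(1.480000, 1.118561) = 1.712167
  y ← 0.903360 + (0.16/2)·(1.345008 + 1.712167) = 1.147934
y(1.48) ≈ 1.1479

1.1479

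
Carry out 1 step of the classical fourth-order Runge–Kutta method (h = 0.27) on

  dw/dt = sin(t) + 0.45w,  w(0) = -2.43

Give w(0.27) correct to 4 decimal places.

RK4: k1 = f(t_n, w_n); k2 = f(t_n + h/2, w_n + (h/2)·k1); k3 = f(t_n + h/2, w_n + (h/2)·k2); k4 = f(t_n + h, w_n + h·k3); w_{n+1} = w_n + (h/6)·(k1 + 2k2 + 2k3 + k4).
t=0.000000, w=-2.430000:
  k1 = f(0.000000, -2.430000) = -1.093500
  k2 = f(0.135000, -2.577623) = -1.025340
  k3 = f(0.135000, -2.568421) = -1.021199
  k4 = f(0.270000, -2.705724) = -0.950844
  w ← -2.430000 + (0.27/6)·(k1 + 2k2 + 2k3 + k4) = -2.706184
w(0.27) ≈ -2.7062

-2.7062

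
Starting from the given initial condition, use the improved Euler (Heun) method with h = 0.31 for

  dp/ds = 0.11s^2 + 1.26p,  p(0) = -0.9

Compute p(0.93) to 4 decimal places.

-2.8004

Heun: k1 = f(s_n, p_n); k2 = f(s_n + h, p_n + h·k1); p_{n+1} = p_n + (h/2)·(k1 + k2).
s=0.000000, p=-0.900000:
  k1 = f(0.000000, -0.900000) = -1.134000
  k2 = f(0.310000, -1.251540) = -1.566369
  p ← -0.900000 + (0.31/2)·(-1.134000 + (-1.566369)) = -1.318557
s=0.310000, p=-1.318557:
  k1 = f(0.310000, -1.318557) = -1.650811
  k2 = f(0.620000, -1.830309) = -2.263905
  p ← -1.318557 + (0.31/2)·(-1.650811 + (-2.263905)) = -1.925338
s=0.620000, p=-1.925338:
  k1 = f(0.620000, -1.925338) = -2.383642
  k2 = f(0.930000, -2.664267) = -3.261838
  p ← -1.925338 + (0.31/2)·(-2.383642 + (-3.261838)) = -2.800388
p(0.93) ≈ -2.8004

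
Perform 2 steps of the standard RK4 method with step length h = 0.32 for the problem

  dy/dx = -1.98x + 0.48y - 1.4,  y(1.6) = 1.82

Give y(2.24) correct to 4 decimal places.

RK4: k1 = f(x_n, y_n); k2 = f(x_n + h/2, y_n + (h/2)·k1); k3 = f(x_n + h/2, y_n + (h/2)·k2); k4 = f(x_n + h, y_n + h·k3); y_{n+1} = y_n + (h/6)·(k1 + 2k2 + 2k3 + k4).
x=1.600000, y=1.820000:
  k1 = f(1.600000, 1.820000) = -3.694400
  k2 = f(1.760000, 1.228896) = -4.294930
  k3 = f(1.760000, 1.132811) = -4.341051
  k4 = f(1.920000, 0.430864) = -4.994785
  y ← 1.820000 + (0.32/6)·(k1 + 2k2 + 2k3 + k4) = 0.435406
x=1.920000, y=0.435406:
  k1 = f(1.920000, 0.435406) = -4.992605
  k2 = f(2.080000, -0.363411) = -5.692837
  k3 = f(2.080000, -0.475448) = -5.746615
  k4 = f(2.240000, -1.403511) = -6.508885
  y ← 0.435406 + (0.32/6)·(k1 + 2k2 + 2k3 + k4) = -1.398216
y(2.24) ≈ -1.3982

-1.3982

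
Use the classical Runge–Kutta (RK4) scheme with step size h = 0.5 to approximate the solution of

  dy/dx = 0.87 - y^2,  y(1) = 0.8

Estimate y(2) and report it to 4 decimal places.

RK4: k1 = f(x_n, y_n); k2 = f(x_n + h/2, y_n + (h/2)·k1); k3 = f(x_n + h/2, y_n + (h/2)·k2); k4 = f(x_n + h, y_n + h·k3); y_{n+1} = y_n + (h/6)·(k1 + 2k2 + 2k3 + k4).
x=1.000000, y=0.800000:
  k1 = f(1.000000, 0.800000) = 0.230000
  k2 = f(1.250000, 0.857500) = 0.134694
  k3 = f(1.250000, 0.833673) = 0.174989
  k4 = f(1.500000, 0.887494) = 0.082354
  y ← 0.800000 + (0.5/6)·(k1 + 2k2 + 2k3 + k4) = 0.877643
x=1.500000, y=0.877643:
  k1 = f(1.500000, 0.877643) = 0.099742
  k2 = f(1.750000, 0.902579) = 0.055351
  k3 = f(1.750000, 0.891481) = 0.075261
  k4 = f(2.000000, 0.915274) = 0.032274
  y ← 0.877643 + (0.5/6)·(k1 + 2k2 + 2k3 + k4) = 0.910413
y(2) ≈ 0.9104

0.9104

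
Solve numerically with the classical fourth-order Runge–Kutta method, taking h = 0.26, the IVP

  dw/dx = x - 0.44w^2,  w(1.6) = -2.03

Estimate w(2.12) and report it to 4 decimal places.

-2.0242

RK4: k1 = f(x_n, w_n); k2 = f(x_n + h/2, w_n + (h/2)·k1); k3 = f(x_n + h/2, w_n + (h/2)·k2); k4 = f(x_n + h, w_n + h·k3); w_{n+1} = w_n + (h/6)·(k1 + 2k2 + 2k3 + k4).
x=1.600000, w=-2.030000:
  k1 = f(1.600000, -2.030000) = -0.213196
  k2 = f(1.730000, -2.057715) = -0.133045
  k3 = f(1.730000, -2.047296) = -0.114225
  k4 = f(1.860000, -2.059698) = -0.006637
  w ← -2.030000 + (0.26/6)·(k1 + 2k2 + 2k3 + k4) = -2.060956
x=1.860000, w=-2.060956:
  k1 = f(1.860000, -2.060956) = -0.008918
  k2 = f(1.990000, -2.062115) = 0.118979
  k3 = f(1.990000, -2.045489) = 0.149029
  k4 = f(2.120000, -2.022209) = 0.320696
  w ← -2.060956 + (0.26/6)·(k1 + 2k2 + 2k3 + k4) = -2.024218
w(2.12) ≈ -2.0242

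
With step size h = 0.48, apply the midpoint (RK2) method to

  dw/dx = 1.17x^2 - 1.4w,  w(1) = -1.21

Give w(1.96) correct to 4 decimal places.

1.2507

Midpoint: k1 = f(x_n, w_n); k2 = f(x_n + h/2, w_n + (h/2)·k1); w_{n+1} = w_n + h·k2.
x=1.000000, w=-1.210000:
  k1 = f(1.000000, -1.210000) = 2.864000
  k2 = f(1.240000, -0.522640) = 2.530688
  w ← -1.210000 + 0.48·2.530688 = 0.004730
x=1.480000, w=0.004730:
  k1 = f(1.480000, 0.004730) = 2.556146
  k2 = f(1.720000, 0.618205) = 2.595841
  w ← 0.004730 + 0.48·2.595841 = 1.250734
w(1.96) ≈ 1.2507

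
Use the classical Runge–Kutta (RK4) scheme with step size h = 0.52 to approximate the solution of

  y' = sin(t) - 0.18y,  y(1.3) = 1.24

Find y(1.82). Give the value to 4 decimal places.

1.6200

RK4: k1 = f(t_n, y_n); k2 = f(t_n + h/2, y_n + (h/2)·k1); k3 = f(t_n + h/2, y_n + (h/2)·k2); k4 = f(t_n + h, y_n + h·k3); y_{n+1} = y_n + (h/6)·(k1 + 2k2 + 2k3 + k4).
t=1.300000, y=1.240000:
  k1 = f(1.300000, 1.240000) = 0.740358
  k2 = f(1.560000, 1.432493) = 0.742093
  k3 = f(1.560000, 1.432944) = 0.742012
  k4 = f(1.820000, 1.625846) = 0.676457
  y ← 1.240000 + (0.52/6)·(k1 + 2k2 + 2k3 + k4) = 1.620035
y(1.82) ≈ 1.6200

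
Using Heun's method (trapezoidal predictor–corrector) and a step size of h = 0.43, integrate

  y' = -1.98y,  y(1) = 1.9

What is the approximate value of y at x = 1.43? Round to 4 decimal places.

0.9710

Heun: k1 = f(x_n, y_n); k2 = f(x_n + h, y_n + h·k1); y_{n+1} = y_n + (h/2)·(k1 + k2).
x=1.000000, y=1.900000:
  k1 = f(1.000000, 1.900000) = -3.762000
  k2 = f(1.430000, 0.282340) = -0.559033
  y ← 1.900000 + (0.43/2)·(-3.762000 + (-0.559033)) = 0.970978
y(1.43) ≈ 0.9710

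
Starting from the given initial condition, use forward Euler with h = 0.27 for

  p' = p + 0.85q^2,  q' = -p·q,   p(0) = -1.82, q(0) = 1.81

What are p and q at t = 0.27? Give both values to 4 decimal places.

Euler on (p,q): p_{n+1} = p_n + h·p', q_{n+1} = q_n + h·q'.
0.000000: (-1.820000, 1.810000); f=(0.964685, 3.294200) → (-1.559535, 2.699434)
(p(0.27), q(0.27)) ≈ (-1.5595, 2.6994)

-1.5595, 2.6994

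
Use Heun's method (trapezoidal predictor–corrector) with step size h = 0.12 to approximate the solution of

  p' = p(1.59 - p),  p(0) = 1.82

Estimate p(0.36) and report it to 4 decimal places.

Heun: k1 = f(t_n, p_n); k2 = f(t_n + h, p_n + h·k1); p_{n+1} = p_n + (h/2)·(k1 + k2).
t=0.000000, p=1.820000:
  k1 = f(0.000000, 1.820000) = -0.418600
  k2 = f(0.120000, 1.769768) = -0.318148
  p ← 1.820000 + (0.12/2)·(-0.418600 + (-0.318148)) = 1.775795
t=0.120000, p=1.775795:
  k1 = f(0.120000, 1.775795) = -0.329934
  k2 = f(0.240000, 1.736203) = -0.253838
  p ← 1.775795 + (0.12/2)·(-0.329934 + (-0.253838)) = 1.740769
t=0.240000, p=1.740769:
  k1 = f(0.240000, 1.740769) = -0.262454
  k2 = f(0.360000, 1.709274) = -0.203873
  p ← 1.740769 + (0.12/2)·(-0.262454 + (-0.203873)) = 1.712789
p(0.36) ≈ 1.7128

1.7128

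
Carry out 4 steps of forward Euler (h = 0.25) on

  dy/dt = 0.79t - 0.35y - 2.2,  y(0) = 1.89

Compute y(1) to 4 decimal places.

-0.3380

Euler: y_{n+1} = y_n + h·f(t_n, y_n).
t=0.000000, y=1.890000: f=-2.861500 → y ← 1.890000 + 0.25·(-2.861500) = 1.174625
t=0.250000, y=1.174625: f=-2.413619 → y ← 1.174625 + 0.25·(-2.413619) = 0.571220
t=0.500000, y=0.571220: f=-2.004927 → y ← 0.571220 + 0.25·(-2.004927) = 0.069989
t=0.750000, y=0.069989: f=-1.631996 → y ← 0.069989 + 0.25·(-1.631996) = -0.338010
y(1) ≈ -0.3380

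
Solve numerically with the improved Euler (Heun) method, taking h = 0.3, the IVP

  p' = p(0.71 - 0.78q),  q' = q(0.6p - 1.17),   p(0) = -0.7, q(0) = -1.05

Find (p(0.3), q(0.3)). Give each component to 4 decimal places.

Heun on (p,q): k1 = f(s_n, state_n); k2 = f(s_n + h, state_n + h·k1); state_{n+1} = state_n + (h/2)·(k1 + k2).
0.000000: (-0.700000, -1.050000)
  k1 = (-1.070300, 1.669500)
  predictor → (-1.021090, -0.549150)
  k2 = (-1.162345, 0.978944)
  → (-1.034897, -0.652733)
(p(0.3), q(0.3)) ≈ (-1.0349, -0.6527)

-1.0349, -0.6527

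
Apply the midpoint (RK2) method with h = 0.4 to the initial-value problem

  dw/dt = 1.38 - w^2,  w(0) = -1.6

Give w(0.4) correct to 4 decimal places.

-2.3964

Midpoint: k1 = f(t_n, w_n); k2 = f(t_n + h/2, w_n + (h/2)·k1); w_{n+1} = w_n + h·k2.
t=0.000000, w=-1.600000:
  k1 = f(0.000000, -1.600000) = -1.180000
  k2 = f(0.200000, -1.836000) = -1.990896
  w ← -1.600000 + 0.4·(-1.990896) = -2.396358
w(0.4) ≈ -2.3964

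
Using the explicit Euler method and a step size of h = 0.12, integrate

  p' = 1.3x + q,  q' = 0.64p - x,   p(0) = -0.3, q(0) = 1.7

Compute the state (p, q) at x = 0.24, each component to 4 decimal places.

Euler on (p,q): p_{n+1} = p_n + h·p', q_{n+1} = q_n + h·q'.
0.000000: (-0.300000, 1.700000); f=(1.700000, -0.192000) → (-0.096000, 1.676960)
0.120000: (-0.096000, 1.676960); f=(1.832960, -0.181440) → (0.123955, 1.655187)
(p(0.24), q(0.24)) ≈ (0.1240, 1.6552)

0.1240, 1.6552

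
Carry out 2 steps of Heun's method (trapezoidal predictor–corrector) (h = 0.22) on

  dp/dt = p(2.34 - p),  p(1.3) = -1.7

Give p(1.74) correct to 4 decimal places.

-23.7859

Heun: k1 = f(t_n, p_n); k2 = f(t_n + h, p_n + h·k1); p_{n+1} = p_n + (h/2)·(k1 + k2).
t=1.300000, p=-1.700000:
  k1 = f(1.300000, -1.700000) = -6.868000
  k2 = f(1.520000, -3.210960) = -17.823911
  p ← -1.700000 + (0.22/2)·(-6.868000 + (-17.823911)) = -4.416110
t=1.520000, p=-4.416110:
  k1 = f(1.520000, -4.416110) = -29.835727
  k2 = f(1.740000, -10.979970) = -146.252872
  p ← -4.416110 + (0.22/2)·(-29.835727 + (-146.252872)) = -23.785856
p(1.74) ≈ -23.7859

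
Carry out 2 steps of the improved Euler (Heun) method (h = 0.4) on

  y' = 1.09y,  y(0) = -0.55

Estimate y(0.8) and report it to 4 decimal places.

Heun: k1 = f(x_n, y_n); k2 = f(x_n + h, y_n + h·k1); y_{n+1} = y_n + (h/2)·(k1 + k2).
x=0.000000, y=-0.550000:
  k1 = f(0.000000, -0.550000) = -0.599500
  k2 = f(0.400000, -0.789800) = -0.860882
  y ← -0.550000 + (0.4/2)·(-0.599500 + (-0.860882)) = -0.842076
x=0.400000, y=-0.842076:
  k1 = f(0.400000, -0.842076) = -0.917863
  k2 = f(0.800000, -1.209222) = -1.318052
  y ← -0.842076 + (0.4/2)·(-0.917863 + (-1.318052)) = -1.289259
y(0.8) ≈ -1.2893

-1.2893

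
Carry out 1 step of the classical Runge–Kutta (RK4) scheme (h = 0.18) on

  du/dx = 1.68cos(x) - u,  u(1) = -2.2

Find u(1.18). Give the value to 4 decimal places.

RK4: k1 = f(x_n, u_n); k2 = f(x_n + h/2, u_n + (h/2)·k1); k3 = f(x_n + h/2, u_n + (h/2)·k2); k4 = f(x_n + h, u_n + h·k3); u_{n+1} = u_n + (h/6)·(k1 + 2k2 + 2k3 + k4).
x=1.000000, u=-2.200000:
  k1 = f(1.000000, -2.200000) = 3.107708
  k2 = f(1.090000, -1.920306) = 2.697282
  k3 = f(1.090000, -1.957245) = 2.734220
  k4 = f(1.180000, -1.707840) = 2.347794
  u ← -2.200000 + (0.18/6)·(k1 + 2k2 + 2k3 + k4) = -1.710445
u(1.18) ≈ -1.7104

-1.7104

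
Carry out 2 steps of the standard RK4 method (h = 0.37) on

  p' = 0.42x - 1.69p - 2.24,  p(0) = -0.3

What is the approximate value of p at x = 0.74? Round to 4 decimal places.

-0.9520

RK4: k1 = f(x_n, p_n); k2 = f(x_n + h/2, p_n + (h/2)·k1); k3 = f(x_n + h/2, p_n + (h/2)·k2); k4 = f(x_n + h, p_n + h·k3); p_{n+1} = p_n + (h/6)·(k1 + 2k2 + 2k3 + k4).
x=0.000000, p=-0.300000:
  k1 = f(0.000000, -0.300000) = -1.733000
  k2 = f(0.185000, -0.620605) = -1.113478
  k3 = f(0.185000, -0.505993) = -1.307171
  k4 = f(0.370000, -0.783653) = -0.760226
  p ← -0.300000 + (0.37/6)·(k1 + 2k2 + 2k3 + k4) = -0.752296
x=0.370000, p=-0.752296:
  k1 = f(0.370000, -0.752296) = -0.813220
  k2 = f(0.555000, -0.902741) = -0.481267
  k3 = f(0.555000, -0.841330) = -0.585052
  k4 = f(0.740000, -0.968765) = -0.291987
  p ← -0.752296 + (0.37/6)·(k1 + 2k2 + 2k3 + k4) = -0.951963
p(0.74) ≈ -0.9520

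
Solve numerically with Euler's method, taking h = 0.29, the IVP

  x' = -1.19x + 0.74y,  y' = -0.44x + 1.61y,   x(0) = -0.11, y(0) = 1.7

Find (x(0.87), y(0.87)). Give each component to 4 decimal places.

1.2594, 5.2483

Euler on (x,y): x_{n+1} = x_n + h·x', y_{n+1} = y_n + h·y'.
0.000000: (-0.110000, 1.700000); f=(1.388900, 2.785400) → (0.292781, 2.507766)
0.290000: (0.292781, 2.507766); f=(1.507337, 3.908680) → (0.729909, 3.641283)
0.580000: (0.729909, 3.641283); f=(1.825958, 5.541306) → (1.259437, 5.248262)
(x(0.87), y(0.87)) ≈ (1.2594, 5.2483)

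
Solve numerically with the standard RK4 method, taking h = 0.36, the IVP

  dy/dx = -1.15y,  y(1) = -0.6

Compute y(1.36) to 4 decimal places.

RK4: k1 = f(x_n, y_n); k2 = f(x_n + h/2, y_n + (h/2)·k1); k3 = f(x_n + h/2, y_n + (h/2)·k2); k4 = f(x_n + h, y_n + h·k3); y_{n+1} = y_n + (h/6)·(k1 + 2k2 + 2k3 + k4).
x=1.000000, y=-0.600000:
  k1 = f(1.000000, -0.600000) = 0.690000
  k2 = f(1.180000, -0.475800) = 0.547170
  k3 = f(1.180000, -0.501509) = 0.576736
  k4 = f(1.360000, -0.392375) = 0.451231
  y ← -0.600000 + (0.36/6)·(k1 + 2k2 + 2k3 + k4) = -0.396657
y(1.36) ≈ -0.3967

-0.3967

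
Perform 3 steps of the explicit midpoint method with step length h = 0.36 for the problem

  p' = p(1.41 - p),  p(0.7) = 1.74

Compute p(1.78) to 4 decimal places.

1.4823

Midpoint: k1 = f(s_n, p_n); k2 = f(s_n + h/2, p_n + (h/2)·k1); p_{n+1} = p_n + h·k2.
s=0.700000, p=1.740000:
  k1 = f(0.700000, 1.740000) = -0.574200
  k2 = f(0.880000, 1.636644) = -0.370936
  p ← 1.740000 + 0.36·(-0.370936) = 1.606463
s=1.060000, p=1.606463:
  k1 = f(1.060000, 1.606463) = -0.315611
  k2 = f(1.240000, 1.549653) = -0.216414
  p ← 1.606463 + 0.36·(-0.216414) = 1.528554
s=1.420000, p=1.528554:
  k1 = f(1.420000, 1.528554) = -0.181216
  k2 = f(1.600000, 1.495935) = -0.128553
  p ← 1.528554 + 0.36·(-0.128553) = 1.482275
p(1.78) ≈ 1.4823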